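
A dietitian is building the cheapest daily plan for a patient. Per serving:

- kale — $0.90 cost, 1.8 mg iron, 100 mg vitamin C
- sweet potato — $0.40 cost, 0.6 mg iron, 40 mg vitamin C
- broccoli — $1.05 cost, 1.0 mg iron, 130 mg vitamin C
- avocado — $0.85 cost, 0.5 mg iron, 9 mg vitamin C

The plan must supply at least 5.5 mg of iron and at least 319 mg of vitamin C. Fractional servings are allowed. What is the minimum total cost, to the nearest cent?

Compare the cost at each extreme point of the feasible region.
kale only: max(5.5/1.8, 319/100) = 3.19 servings → $2.87.
sweet potato only: max(5.5/0.6, 319/40) = 9.167 servings → $3.67.
broccoli only: max(5.5/1.0, 319/130) = 5.5 servings → $5.78.
avocado only: max(5.5/0.5, 319/9) = 35.44 servings → $30.13.
kale + sweet potato with both tight: 2.383 servings and 2.017 servings → $2.95.
kale + broccoli with both tight: 2.955 servings and 0.1806 servings → $2.85.
kale + avocado: the both-tight solution has a negative serving — not a feasible corner.
sweet potato + broccoli: intersection lies outside the first quadrant.
sweet potato + avocado with both tight: 7.534 servings and 1.959 servings → $4.68.
broccoli + avocado with both tight: 1.964 servings and 7.071 servings → $8.07.
The minimum over all feasible corners is $2.85.

$2.85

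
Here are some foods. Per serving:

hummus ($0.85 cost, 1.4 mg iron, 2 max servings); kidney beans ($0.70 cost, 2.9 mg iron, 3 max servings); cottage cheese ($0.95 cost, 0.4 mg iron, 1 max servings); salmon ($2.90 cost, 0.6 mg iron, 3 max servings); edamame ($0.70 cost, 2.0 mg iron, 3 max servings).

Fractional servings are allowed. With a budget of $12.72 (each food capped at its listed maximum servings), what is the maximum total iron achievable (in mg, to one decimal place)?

19.1 mg

Iron per dollar: kidney beans 4.143, edamame 2.857, hummus 1.647, cottage cheese 0.4211, salmon 0.2069.
Take 3 servings of kidney beans: spends $2.10, +8.7 mg iron (running total 8.7 mg).
Take 3 servings of edamame: spends $2.10, +6.0 mg iron (running total 14.7 mg).
Take 2 servings of hummus: spends $1.70, +2.8 mg iron (running total 17.5 mg).
Take 1 serving of cottage cheese: spends $0.95, +0.4 mg iron (running total 17.9 mg).
Take 2.024 servings of salmon: spends $5.87, +1.2 mg iron (running total 19.1 mg).
Filling greedily by iron-per-dollar is optimal for one linear limit, giving 19.1 mg.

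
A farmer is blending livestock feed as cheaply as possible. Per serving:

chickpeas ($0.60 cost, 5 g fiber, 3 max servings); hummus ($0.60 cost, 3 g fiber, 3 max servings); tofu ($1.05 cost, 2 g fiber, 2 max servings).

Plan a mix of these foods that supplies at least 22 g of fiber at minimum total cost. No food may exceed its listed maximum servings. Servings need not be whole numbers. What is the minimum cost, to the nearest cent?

$3.20

Cost per g of fiber: chickpeas $0.1200, hummus $0.2000, tofu $0.5250.
Take 3 servings of chickpeas: +15.0 g fiber for $1.80 (total $1.80, still need 7.0 g).
Take 2.333 servings of hummus: +7.0 g fiber for $1.40 (total $3.20, still need 0.0 g).
Filling from the cheapest source first is optimal under one linear minimum: $3.20.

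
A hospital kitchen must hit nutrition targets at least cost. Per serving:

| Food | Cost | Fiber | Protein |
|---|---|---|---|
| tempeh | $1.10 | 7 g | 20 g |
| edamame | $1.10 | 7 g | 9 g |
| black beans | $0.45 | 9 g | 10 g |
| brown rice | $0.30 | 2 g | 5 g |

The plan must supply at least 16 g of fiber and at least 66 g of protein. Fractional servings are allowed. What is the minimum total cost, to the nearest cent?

$2.97

With two linear requirements the optimum uses one or two foods; enumerate the corners.
tempeh only: max(16/7, 66/20) = 3.3 servings → $3.63.
edamame only: max(16/7, 66/9) = 7.333 servings → $8.07.
black beans only: max(16/9, 66/10) = 6.6 servings → $2.97.
brown rice only: max(16/2, 66/5) = 13.2 servings → $3.96.
tempeh + edamame with both targets exact would need a negative amount; discard.
tempeh + black beans: intersection lies outside the first quadrant.
tempeh + brown rice: intersection lies outside the first quadrant.
edamame + black beans: intersection lies outside the first quadrant.
edamame + brown rice: intersection lies outside the first quadrant.
black beans + brown rice: intersection lies outside the first quadrant.
The minimum over all feasible corners is $2.97.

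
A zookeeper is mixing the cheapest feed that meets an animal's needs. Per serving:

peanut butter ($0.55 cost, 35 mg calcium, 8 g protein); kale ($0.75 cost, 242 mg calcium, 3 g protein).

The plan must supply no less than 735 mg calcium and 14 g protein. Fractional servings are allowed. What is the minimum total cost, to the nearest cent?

$2.56

With two linear requirements the optimum uses one or two foods; enumerate the corners.
peanut butter only: max(735/35, 14/8) = 21 servings → $11.55.
kale only: max(735/242, 14/3) = 4.667 servings → $3.50.
peanut butter + kale with both tight: 0.6461 servings and 2.944 servings → $2.56.
The minimum over all feasible corners is $2.56.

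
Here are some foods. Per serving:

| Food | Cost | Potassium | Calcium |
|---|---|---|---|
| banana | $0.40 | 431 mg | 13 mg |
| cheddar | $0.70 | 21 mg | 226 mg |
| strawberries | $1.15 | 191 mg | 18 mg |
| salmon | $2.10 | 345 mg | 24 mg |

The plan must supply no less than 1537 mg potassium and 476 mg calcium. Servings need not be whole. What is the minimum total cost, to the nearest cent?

banana only: max(1537/431, 476/13) = 36.62 servings → $14.65.
cheddar only: max(1537/21, 476/226) = 73.19 servings → $51.23.
strawberries only: max(1537/191, 476/18) = 26.44 servings → $30.41.
salmon only: max(1537/345, 476/24) = 19.83 servings → $41.65.
banana + cheddar with both tight: 3.473 servings and 1.906 servings → $2.72.
banana + strawberries with both targets exact would need a negative amount; discard.
banana + salmon: intersection lies outside the first quadrant.
cheddar + strawberries with both tight: 1.478 servings and 7.885 servings → $10.10.
cheddar + salmon with both tight: 1.644 servings and 4.355 servings → $10.30.
strawberries + salmon: the both-tight solution has a negative serving — not a feasible corner.
So the least-cost plan costs $2.72.

$2.72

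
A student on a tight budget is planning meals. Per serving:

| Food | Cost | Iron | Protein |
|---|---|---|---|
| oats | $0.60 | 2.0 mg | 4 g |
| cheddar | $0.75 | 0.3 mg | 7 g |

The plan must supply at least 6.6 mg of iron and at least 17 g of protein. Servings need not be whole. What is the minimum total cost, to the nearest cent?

For a min-cost LP with two ≥-constraints, a basic feasible solution has at most two positive variables.
oats only: max(6.6/2.0, 17/4) = 4.25 servings → $2.55.
cheddar only: max(6.6/0.3, 17/7) = 22 servings → $16.50.
oats + cheddar with both tight: 3.211 servings and 0.5938 servings → $2.37.
The minimum over all feasible corners is $2.37.

$2.37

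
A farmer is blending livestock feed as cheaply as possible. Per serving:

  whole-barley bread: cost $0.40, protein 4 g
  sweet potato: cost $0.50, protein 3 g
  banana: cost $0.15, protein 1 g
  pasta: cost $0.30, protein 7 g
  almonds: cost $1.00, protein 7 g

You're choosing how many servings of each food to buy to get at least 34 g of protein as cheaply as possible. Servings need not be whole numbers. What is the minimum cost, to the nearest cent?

Cost per g of protein: pasta $0.0429, whole-barley bread $0.1000, almonds $0.1429, banana $0.1500, sweet potato $0.1667.
With no serving limits, use only pasta: 34 g / 7 g = 4.857 servings × $0.30 = $1.46.

$1.46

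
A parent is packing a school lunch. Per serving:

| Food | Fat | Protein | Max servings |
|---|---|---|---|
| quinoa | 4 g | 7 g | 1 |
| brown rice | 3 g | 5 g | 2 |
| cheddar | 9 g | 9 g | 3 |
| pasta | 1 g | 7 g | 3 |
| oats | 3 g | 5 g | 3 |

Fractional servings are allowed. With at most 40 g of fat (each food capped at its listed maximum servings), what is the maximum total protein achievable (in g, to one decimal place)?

71.0 g

Protein per g fat: pasta 7, quinoa 1.75, brown rice 1.667, oats 1.667, cheddar 1.
Take 3 servings of pasta: uses 3 g fat, +21.0 g protein (running total 21.0 g).
Take 1 serving of quinoa: uses 4 g fat, +7.0 g protein (running total 28.0 g).
Take 2 servings of brown rice: uses 6 g fat, +10.0 g protein (running total 38.0 g).
Take 3 servings of oats: uses 9 g fat, +15.0 g protein (running total 53.0 g).
Take 2 servings of cheddar: uses 18 g fat, +18.0 g protein (running total 71.0 g).
Filling greedily by protein-per-g fat is optimal for one linear limit, giving 71.0 g.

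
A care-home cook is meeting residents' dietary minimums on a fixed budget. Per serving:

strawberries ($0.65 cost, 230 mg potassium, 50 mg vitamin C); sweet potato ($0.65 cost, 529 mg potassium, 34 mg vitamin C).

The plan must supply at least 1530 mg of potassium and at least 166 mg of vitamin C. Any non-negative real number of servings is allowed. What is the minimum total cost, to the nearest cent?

$2.59

For a min-cost LP with two ≥-constraints, a basic feasible solution has at most two positive variables.
strawberries only: max(1530/230, 166/50) = 6.652 servings → $4.32.
sweet potato only: max(1530/529, 166/34) = 4.882 servings → $3.17.
strawberries + sweet potato with both tight: 1.921 servings and 2.057 servings → $2.59.
The minimum over all feasible corners is $2.59.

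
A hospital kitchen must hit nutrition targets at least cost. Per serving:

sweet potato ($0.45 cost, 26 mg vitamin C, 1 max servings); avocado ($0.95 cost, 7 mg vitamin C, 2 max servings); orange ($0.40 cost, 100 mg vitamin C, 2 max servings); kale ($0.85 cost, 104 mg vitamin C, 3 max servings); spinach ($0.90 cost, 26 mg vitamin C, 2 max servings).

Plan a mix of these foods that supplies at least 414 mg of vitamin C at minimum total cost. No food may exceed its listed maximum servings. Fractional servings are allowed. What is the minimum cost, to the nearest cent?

Cost per mg of vitamin C: orange $0.0040, kale $0.0082, sweet potato $0.0173, spinach $0.0346, avocado $0.1357.
Take 2 servings of orange: +200.0 mg vitamin C for $0.80 (total $0.80, still need 214.0 mg).
Take 2.058 servings of kale: +214.0 mg vitamin C for $1.75 (total $2.55, still need 0.0 mg).
Filling from the cheapest source first is optimal under one linear minimum: $2.55.

$2.55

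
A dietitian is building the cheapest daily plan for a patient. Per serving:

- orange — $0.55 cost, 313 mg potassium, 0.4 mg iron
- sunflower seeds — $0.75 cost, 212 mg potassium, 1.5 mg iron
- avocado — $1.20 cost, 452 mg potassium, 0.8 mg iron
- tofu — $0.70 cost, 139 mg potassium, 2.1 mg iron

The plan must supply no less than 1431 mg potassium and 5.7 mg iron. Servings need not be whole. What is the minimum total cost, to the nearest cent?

With two linear requirements the optimum uses one or two foods; enumerate the corners.
orange only: max(1431/313, 5.7/0.4) = 14.25 servings → $7.84.
sunflower seeds only: max(1431/212, 5.7/1.5) = 6.75 servings → $5.06.
avocado only: max(1431/452, 5.7/0.8) = 7.125 servings → $8.55.
tofu only: max(1431/139, 5.7/2.1) = 10.29 servings → $7.21.
orange + sunflower seeds with both tight: 2.439 servings and 3.15 servings → $3.70.
orange + avocado: the both-tight solution has a negative serving — not a feasible corner.
orange + tofu with both tight: 3.678 servings and 2.014 servings → $3.43.
sunflower seeds + avocado with both tight: 2.816 servings and 1.845 servings → $4.33.
sunflower seeds + tofu: the both-tight solution has a negative serving — not a feasible corner.
avocado + tofu with both tight: 2.641 servings and 1.708 servings → $4.36.
Cheapest feasible corner: $3.43.

$3.43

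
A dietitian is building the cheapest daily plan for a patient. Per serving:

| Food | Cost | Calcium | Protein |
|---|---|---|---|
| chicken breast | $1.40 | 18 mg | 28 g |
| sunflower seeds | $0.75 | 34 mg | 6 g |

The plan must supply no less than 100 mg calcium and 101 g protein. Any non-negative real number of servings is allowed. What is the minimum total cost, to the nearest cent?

$5.57

The cheapest plan sits at a corner of the feasible region — with two constraints it uses at most two foods.
chicken breast only: max(100/18, 101/28) = 5.556 servings → $7.78.
sunflower seeds only: max(100/34, 101/6) = 16.83 servings → $12.62.
chicken breast + sunflower seeds with both tight: 3.358 servings and 1.164 servings → $5.57.
The minimum over all feasible corners is $5.57.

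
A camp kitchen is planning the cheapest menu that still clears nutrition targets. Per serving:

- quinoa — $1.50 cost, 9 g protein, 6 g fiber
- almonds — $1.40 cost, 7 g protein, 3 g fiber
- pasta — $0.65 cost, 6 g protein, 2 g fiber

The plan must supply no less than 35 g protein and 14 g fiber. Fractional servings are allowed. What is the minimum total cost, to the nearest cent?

$4.20

For a min-cost LP with two ≥-constraints, a basic feasible solution has at most two positive variables.
quinoa only: max(35/9, 14/6) = 3.889 servings → $5.83.
almonds only: max(35/7, 14/3) = 5 servings → $7.00.
pasta only: max(35/6, 14/2) = 7 servings → $4.55.
quinoa + almonds: the both-tight solution has a negative serving — not a feasible corner.
quinoa + pasta with both tight: 0.7778 servings and 4.667 servings → $4.20.
almonds + pasta with both tight: 3.5 servings and 1.75 servings → $6.04.
Cheapest feasible corner: $4.20.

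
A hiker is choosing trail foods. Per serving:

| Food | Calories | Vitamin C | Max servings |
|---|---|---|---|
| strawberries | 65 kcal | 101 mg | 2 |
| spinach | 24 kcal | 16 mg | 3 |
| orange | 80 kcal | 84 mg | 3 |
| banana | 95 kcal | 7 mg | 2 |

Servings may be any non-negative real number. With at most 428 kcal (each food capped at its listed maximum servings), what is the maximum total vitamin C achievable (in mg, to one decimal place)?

Vitamin C per kcal: strawberries 1.554, orange 1.05, spinach 0.6667, banana 0.07368.
Take 2 servings of strawberries: uses 130 kcal, +202.0 mg vitamin C (running total 202.0 mg).
Take 3 servings of orange: uses 240 kcal, +252.0 mg vitamin C (running total 454.0 mg).
Take 2.417 servings of spinach: uses 58 kcal, +38.7 mg vitamin C (running total 492.7 mg).
Filling greedily by vitamin C-per-kcal is optimal for one linear limit, giving 492.7 mg.

492.7 mg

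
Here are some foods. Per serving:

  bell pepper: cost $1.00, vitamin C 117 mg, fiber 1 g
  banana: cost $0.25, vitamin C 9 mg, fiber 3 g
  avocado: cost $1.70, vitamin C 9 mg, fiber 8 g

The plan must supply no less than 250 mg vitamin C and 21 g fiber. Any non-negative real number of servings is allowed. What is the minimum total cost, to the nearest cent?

$3.25

The cheapest plan sits at a corner of the feasible region — with two constraints it uses at most two foods.
bell pepper only: max(250/117, 21/1) = 21 servings → $21.00.
banana only: max(250/9, 21/3) = 27.78 servings → $6.94.
avocado only: max(250/9, 21/8) = 27.78 servings → $47.22.
bell pepper + banana with both tight: 1.64 servings and 6.453 servings → $3.25.
bell pepper + avocado with both tight: 1.954 servings and 2.381 servings → $6.00.
banana + avocado: the both-tight solution has a negative serving — not a feasible corner.
Cheapest feasible corner: $3.25.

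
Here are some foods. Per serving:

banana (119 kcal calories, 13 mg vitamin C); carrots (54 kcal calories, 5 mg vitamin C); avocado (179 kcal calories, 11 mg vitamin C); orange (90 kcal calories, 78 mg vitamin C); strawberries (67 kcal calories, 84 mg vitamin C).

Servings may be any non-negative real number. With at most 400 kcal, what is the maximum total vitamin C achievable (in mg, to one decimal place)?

501.5 mg

Vitamin C per kcal: strawberries 1.254, orange 0.8667, banana 0.1092, carrots 0.09259, avocado 0.06145.
With no serving limits, spend the whole calories allowance on strawberries: 400 kcal / 67 kcal × 84 mg = 501.5 mg.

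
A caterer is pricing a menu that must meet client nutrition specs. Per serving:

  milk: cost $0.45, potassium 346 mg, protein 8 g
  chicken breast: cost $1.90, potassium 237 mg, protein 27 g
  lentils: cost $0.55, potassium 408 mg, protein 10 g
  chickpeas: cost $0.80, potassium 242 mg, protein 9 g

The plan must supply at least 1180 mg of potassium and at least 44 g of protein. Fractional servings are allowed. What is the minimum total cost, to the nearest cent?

With two linear requirements the optimum uses one or two foods; enumerate the corners.
milk only: max(1180/346, 44/8) = 5.5 servings → $2.48.
chicken breast only: max(1180/237, 44/27) = 4.979 servings → $9.46.
lentils only: max(1180/408, 44/10) = 4.4 servings → $2.42.
chickpeas only: max(1180/242, 44/9) = 4.889 servings → $3.91.
milk + chicken breast with both tight: 2.878 servings and 0.7768 servings → $2.77.
milk + lentils with both targets exact would need a negative amount; discard.
milk + chickpeas: the both-tight solution has a negative serving — not a feasible corner.
chicken breast + lentils with both tight: 0.7115 servings and 2.479 servings → $2.72.
chicken breast + chickpeas with both tight: 0.006362 servings and 4.87 servings → $3.91.
lentils + chickpeas: the both-tight solution has a negative serving — not a feasible corner.
The minimum over all feasible corners is $2.42.

$2.42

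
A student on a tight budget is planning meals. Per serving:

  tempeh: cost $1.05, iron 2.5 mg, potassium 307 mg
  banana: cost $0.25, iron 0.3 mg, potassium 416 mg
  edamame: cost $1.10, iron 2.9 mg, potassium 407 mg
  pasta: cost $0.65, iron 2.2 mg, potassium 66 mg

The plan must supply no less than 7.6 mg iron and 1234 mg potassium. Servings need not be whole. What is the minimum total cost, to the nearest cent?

$2.64

For a min-cost LP with two ≥-constraints, a basic feasible solution has at most two positive variables.
tempeh only: max(7.6/2.5, 1234/307) = 4.02 servings → $4.22.
banana only: max(7.6/0.3, 1234/416) = 25.33 servings → $6.33.
edamame only: max(7.6/2.9, 1234/407) = 3.032 servings → $3.34.
pasta only: max(7.6/2.2, 1234/66) = 18.7 servings → $12.15.
tempeh + banana with both tight: 2.945 servings and 0.7931 servings → $3.29.
tempeh + edamame with both targets exact would need a negative amount; discard.
tempeh + pasta: the both-tight solution has a negative serving — not a feasible corner.
banana + edamame with both tight: 0.4477 servings and 2.574 servings → $2.94.
banana + pasta with both tight: 2.472 servings and 3.117 servings → $2.64.
edamame + pasta: the both-tight solution has a negative serving — not a feasible corner.
The minimum over all feasible corners is $2.64.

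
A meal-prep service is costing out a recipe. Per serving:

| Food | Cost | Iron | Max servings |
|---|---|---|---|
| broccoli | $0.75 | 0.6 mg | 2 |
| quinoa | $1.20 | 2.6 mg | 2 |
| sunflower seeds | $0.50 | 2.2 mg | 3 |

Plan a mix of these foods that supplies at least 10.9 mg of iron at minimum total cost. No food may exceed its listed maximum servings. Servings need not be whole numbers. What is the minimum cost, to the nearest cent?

$3.48

Cost per mg of iron: sunflower seeds $0.2273, quinoa $0.4615, broccoli $1.2500.
Take 3 servings of sunflower seeds: +6.6 mg iron for $1.50 (total $1.50, still need 4.3 mg).
Take 1.654 servings of quinoa: +4.3 mg iron for $1.98 (total $3.48, still need 0.0 mg).
Greedy by cheapest-per-mg is optimal for a single linear constraint, so the minimum cost is $3.48.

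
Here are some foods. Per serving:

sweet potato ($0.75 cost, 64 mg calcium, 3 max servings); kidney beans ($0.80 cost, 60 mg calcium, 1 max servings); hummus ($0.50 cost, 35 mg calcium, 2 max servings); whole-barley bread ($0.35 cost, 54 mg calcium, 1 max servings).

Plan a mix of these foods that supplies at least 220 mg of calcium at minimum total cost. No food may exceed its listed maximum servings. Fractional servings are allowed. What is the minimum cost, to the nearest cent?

Cost per mg of calcium: whole-barley bread $0.0065, sweet potato $0.0117, kidney beans $0.0133, hummus $0.0143.
Take 1 serving of whole-barley bread: +54.0 mg calcium for $0.35 (total $0.35, still need 166.0 mg).
Take 2.594 servings of sweet potato: +166.0 mg calcium for $1.95 (total $2.30, still need 0.0 mg).
Greedy by cheapest-per-mg is optimal for a single linear constraint, so the minimum cost is $2.30.

$2.30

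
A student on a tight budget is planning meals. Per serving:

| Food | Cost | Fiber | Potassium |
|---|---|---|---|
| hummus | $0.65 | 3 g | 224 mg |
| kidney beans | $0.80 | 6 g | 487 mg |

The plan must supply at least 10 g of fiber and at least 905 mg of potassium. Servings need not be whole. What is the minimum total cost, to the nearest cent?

$1.49

For a min-cost LP with two ≥-constraints, a basic feasible solution has at most two positive variables.
hummus only: max(10/3, 905/224) = 4.04 servings → $2.63.
kidney beans only: max(10/6, 905/487) = 1.858 servings → $1.49.
hummus + kidney beans: the both-tight solution has a negative serving — not a feasible corner.
The minimum over all feasible corners is $1.49.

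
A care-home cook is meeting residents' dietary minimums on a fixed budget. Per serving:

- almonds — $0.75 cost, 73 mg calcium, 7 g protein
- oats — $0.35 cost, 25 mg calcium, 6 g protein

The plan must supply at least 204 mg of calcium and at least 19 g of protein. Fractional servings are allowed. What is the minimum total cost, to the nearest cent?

This is a tiny linear program; its minimum lies at a vertex of the feasible set. List the vertices and price them.
almonds only: max(204/73, 19/7) = 2.795 servings → $2.10.
oats only: max(204/25, 19/6) = 8.16 servings → $2.86.
almonds + oats: intersection lies outside the first quadrant.
Cheapest feasible corner: $2.10.

$2.10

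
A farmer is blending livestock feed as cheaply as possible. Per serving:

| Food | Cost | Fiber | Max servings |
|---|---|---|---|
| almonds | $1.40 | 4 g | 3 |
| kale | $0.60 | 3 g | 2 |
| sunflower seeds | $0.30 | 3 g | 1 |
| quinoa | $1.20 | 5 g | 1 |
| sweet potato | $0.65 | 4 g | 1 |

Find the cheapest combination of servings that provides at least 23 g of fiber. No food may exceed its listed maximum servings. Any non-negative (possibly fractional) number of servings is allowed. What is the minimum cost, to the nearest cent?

$5.10

Cost per g of fiber: sunflower seeds $0.1000, sweet potato $0.1625, kale $0.2000, quinoa $0.2400, almonds $0.3500.
Take 1 serving of sunflower seeds: +3.0 g fiber for $0.30 (total $0.30, still need 20.0 g).
Take 1 serving of sweet potato: +4.0 g fiber for $0.65 (total $0.95, still need 16.0 g).
Take 2 servings of kale: +6.0 g fiber for $1.20 (total $2.15, still need 10.0 g).
Take 1 serving of quinoa: +5.0 g fiber for $1.20 (total $3.35, still need 5.0 g).
Take 1.25 servings of almonds: +5.0 g fiber for $1.75 (total $5.10, still need 0.0 g).
Filling from the cheapest source first is optimal under one linear minimum: $5.10.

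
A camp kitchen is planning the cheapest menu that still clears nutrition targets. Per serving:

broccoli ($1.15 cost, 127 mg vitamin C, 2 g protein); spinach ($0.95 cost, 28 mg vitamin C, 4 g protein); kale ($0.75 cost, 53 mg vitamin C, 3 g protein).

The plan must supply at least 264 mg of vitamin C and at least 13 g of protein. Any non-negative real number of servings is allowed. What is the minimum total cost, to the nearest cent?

$3.49

broccoli only: max(264/127, 13/2) = 6.5 servings → $7.47.
spinach only: max(264/28, 13/4) = 9.429 servings → $8.96.
kale only: max(264/53, 13/3) = 4.981 servings → $3.74.
broccoli + spinach with both tight: 1.531 servings and 2.485 servings → $4.12.
broccoli + kale with both tight: 0.3745 servings and 4.084 servings → $3.49.
spinach + kale with both targets exact would need a negative amount; discard.
The minimum over all feasible corners is $3.49.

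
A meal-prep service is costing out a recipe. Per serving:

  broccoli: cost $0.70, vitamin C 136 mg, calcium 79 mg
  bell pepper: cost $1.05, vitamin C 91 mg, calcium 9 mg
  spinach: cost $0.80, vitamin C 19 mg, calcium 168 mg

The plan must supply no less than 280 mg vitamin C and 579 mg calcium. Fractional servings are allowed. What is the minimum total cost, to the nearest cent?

For a min-cost LP with two ≥-constraints, a basic feasible solution has at most two positive variables.
broccoli only: max(280/136, 579/79) = 7.329 servings → $5.13.
bell pepper only: max(280/91, 579/9) = 64.33 servings → $67.55.
spinach only: max(280/19, 579/168) = 14.74 servings → $11.79.
broccoli + bell pepper: intersection lies outside the first quadrant.
broccoli + spinach with both tight: 1.688 servings and 2.653 servings → $3.30.
bell pepper + spinach with both tight: 2.384 servings and 3.319 servings → $5.16.
So the least-cost plan costs $3.30.

$3.30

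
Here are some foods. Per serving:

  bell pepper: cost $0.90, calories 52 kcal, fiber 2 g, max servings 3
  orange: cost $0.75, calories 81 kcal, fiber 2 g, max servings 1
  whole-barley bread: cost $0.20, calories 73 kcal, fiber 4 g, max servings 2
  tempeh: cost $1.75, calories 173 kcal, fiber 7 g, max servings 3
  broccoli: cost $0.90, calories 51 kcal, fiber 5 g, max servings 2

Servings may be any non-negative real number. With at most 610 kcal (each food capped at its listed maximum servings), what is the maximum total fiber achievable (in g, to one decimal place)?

32.6 g

Fiber per kcal: broccoli 0.09804, whole-barley bread 0.05479, tempeh 0.04046, bell pepper 0.03846, orange 0.02469.
Take 2 servings of broccoli: uses 102 kcal, +10.0 g fiber (running total 10.0 g).
Take 2 servings of whole-barley bread: uses 146 kcal, +8.0 g fiber (running total 18.0 g).
Take 2.092 servings of tempeh: uses 362 kcal, +14.6 g fiber (running total 32.6 g).
Filling greedily by fiber-per-kcal is optimal for one linear limit, giving 32.6 g.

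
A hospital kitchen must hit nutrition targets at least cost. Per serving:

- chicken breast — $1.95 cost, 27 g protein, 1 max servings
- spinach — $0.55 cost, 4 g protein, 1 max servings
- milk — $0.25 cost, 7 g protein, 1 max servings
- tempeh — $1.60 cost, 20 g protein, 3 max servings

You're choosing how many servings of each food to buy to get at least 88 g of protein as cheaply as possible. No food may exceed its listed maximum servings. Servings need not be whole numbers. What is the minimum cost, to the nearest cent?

$6.52

Cost per g of protein: milk $0.0357, chicken breast $0.0722, tempeh $0.0800, spinach $0.1375.
Take 1 serving of milk: +7.0 g protein for $0.25 (total $0.25, still need 81.0 g).
Take 1 serving of chicken breast: +27.0 g protein for $1.95 (total $2.20, still need 54.0 g).
Take 2.7 servings of tempeh: +54.0 g protein for $4.32 (total $6.52, still need 0.0 g).
Filling from the cheapest source first is optimal under one linear minimum: $6.52.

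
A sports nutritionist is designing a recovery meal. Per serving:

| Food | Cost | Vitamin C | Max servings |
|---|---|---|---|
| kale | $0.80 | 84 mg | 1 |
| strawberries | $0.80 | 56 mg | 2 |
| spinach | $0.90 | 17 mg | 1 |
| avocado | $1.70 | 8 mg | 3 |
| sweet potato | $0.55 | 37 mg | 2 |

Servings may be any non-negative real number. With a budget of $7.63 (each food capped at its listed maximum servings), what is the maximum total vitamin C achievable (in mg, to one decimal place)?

302.2 mg

Vitamin C per dollar: kale 105, strawberries 70, sweet potato 67.27, spinach 18.89, avocado 4.706.
Take 1 serving of kale: spends $0.80, +84.0 mg vitamin C (running total 84.0 mg).
Take 2 servings of strawberries: spends $1.60, +112.0 mg vitamin C (running total 196.0 mg).
Take 2 servings of sweet potato: spends $1.10, +74.0 mg vitamin C (running total 270.0 mg).
Take 1 serving of spinach: spends $0.90, +17.0 mg vitamin C (running total 287.0 mg).
Take 1.9 servings of avocado: spends $3.23, +15.2 mg vitamin C (running total 302.2 mg).
Greedy by best ratio exhausts the cost allowance optimally: 302.2 mg.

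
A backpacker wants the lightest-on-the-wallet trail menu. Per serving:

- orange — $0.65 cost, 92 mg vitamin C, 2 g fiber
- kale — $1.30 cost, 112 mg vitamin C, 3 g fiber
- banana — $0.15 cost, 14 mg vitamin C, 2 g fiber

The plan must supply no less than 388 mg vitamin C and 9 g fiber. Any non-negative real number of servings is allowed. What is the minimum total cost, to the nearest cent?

For a min-cost LP with two ≥-constraints, a basic feasible solution has at most two positive variables.
orange only: max(388/92, 9/2) = 4.5 servings → $2.92.
kale only: max(388/112, 9/3) = 3.464 servings → $4.50.
banana only: max(388/14, 9/2) = 27.71 servings → $4.16.
orange + kale with both tight: 3 servings and 1 serving → $3.25.
orange + banana with both tight: 4.167 servings and 0.3333 servings → $2.76.
kale + banana: intersection lies outside the first quadrant.
Cheapest feasible corner: $2.76.

$2.76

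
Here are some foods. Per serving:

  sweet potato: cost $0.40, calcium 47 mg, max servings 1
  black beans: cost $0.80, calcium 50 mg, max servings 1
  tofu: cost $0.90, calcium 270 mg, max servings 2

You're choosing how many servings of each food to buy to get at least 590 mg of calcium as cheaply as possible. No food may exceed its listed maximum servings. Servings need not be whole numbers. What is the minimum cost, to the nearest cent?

Cost per mg of calcium: tofu $0.0033, sweet potato $0.0085, black beans $0.0160.
Take 2 servings of tofu: +540.0 mg calcium for $1.80 (total $1.80, still need 50.0 mg).
Take 1 serving of sweet potato: +47.0 mg calcium for $0.40 (total $2.20, still need 3.0 mg).
Take 0.06 servings of black beans: +3.0 mg calcium for $0.05 (total $2.25, still need 0.0 mg).
Filling from the cheapest source first is optimal under one linear minimum: $2.25.

$2.25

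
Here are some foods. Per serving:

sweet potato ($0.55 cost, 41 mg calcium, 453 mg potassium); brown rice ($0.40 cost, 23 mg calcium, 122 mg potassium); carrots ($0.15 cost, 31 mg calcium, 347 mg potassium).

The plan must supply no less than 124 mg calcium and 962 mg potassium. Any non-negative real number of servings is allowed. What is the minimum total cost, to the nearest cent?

Two binding constraints pin down two serving amounts, so the optimal mix uses at most two foods. The candidates are each food alone (scaled to the tighter of calcium/potassium) and each pair with both constraints tight.
sweet potato only: max(124/41, 962/453) = 3.024 servings → $1.66.
brown rice only: max(124/23, 962/122) = 7.885 servings → $3.15.
carrots only: max(124/31, 962/347) = 4 servings → $0.60.
sweet potato + brown rice with both tight: 1.292 servings and 3.088 servings → $1.95.
sweet potato + carrots: the both-tight solution has a negative serving — not a feasible corner.
brown rice + carrots with both tight: 3.145 servings and 1.667 servings → $1.51.
The minimum over all feasible corners is $0.60.

$0.60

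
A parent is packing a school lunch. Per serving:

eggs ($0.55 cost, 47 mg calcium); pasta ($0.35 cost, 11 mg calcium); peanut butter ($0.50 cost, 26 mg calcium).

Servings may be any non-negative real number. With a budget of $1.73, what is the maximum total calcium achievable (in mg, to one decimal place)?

Calcium per dollar: eggs 85.45, peanut butter 52, pasta 31.43.
With no serving limits, spend the whole cost allowance on eggs: $1.73 / $0.55 × 47 mg = 147.8 mg.

147.8 mg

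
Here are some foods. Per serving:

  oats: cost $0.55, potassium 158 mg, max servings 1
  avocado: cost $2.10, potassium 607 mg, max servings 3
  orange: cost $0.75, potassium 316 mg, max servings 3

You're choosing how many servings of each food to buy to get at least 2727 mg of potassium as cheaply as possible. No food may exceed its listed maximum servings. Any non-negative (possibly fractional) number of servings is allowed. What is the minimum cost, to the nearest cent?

Cost per mg of potassium: orange $0.0024, avocado $0.0035, oats $0.0035.
Take 3 servings of orange: +948.0 mg potassium for $2.25 (total $2.25, still need 1779.0 mg).
Take 2.931 servings of avocado: +1779.0 mg potassium for $6.15 (total $8.40, still need 0.0 mg).
Greedy by cheapest-per-mg is optimal for a single linear constraint, so the minimum cost is $8.40.

$8.40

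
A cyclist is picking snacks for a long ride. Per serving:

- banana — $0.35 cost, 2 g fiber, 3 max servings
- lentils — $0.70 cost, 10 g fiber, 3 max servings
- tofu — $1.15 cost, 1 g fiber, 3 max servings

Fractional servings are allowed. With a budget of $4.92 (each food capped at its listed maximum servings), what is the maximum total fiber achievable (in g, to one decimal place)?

Fiber per dollar: lentils 14.29, banana 5.714, tofu 0.8696.
Take 3 servings of lentils: spends $2.10, +30.0 g fiber (running total 30.0 g).
Take 3 servings of banana: spends $1.05, +6.0 g fiber (running total 36.0 g).
Take 1.539 servings of tofu: spends $1.77, +1.5 g fiber (running total 37.5 g).
Filling greedily by fiber-per-dollar is optimal for one linear limit, giving 37.5 g.

37.5 g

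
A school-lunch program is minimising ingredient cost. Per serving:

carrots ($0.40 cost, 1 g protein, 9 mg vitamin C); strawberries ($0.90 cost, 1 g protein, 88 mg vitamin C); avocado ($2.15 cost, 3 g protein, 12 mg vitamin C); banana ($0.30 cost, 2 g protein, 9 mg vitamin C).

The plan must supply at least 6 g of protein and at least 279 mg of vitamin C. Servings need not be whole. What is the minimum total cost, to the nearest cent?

At the optimum either one food covers both requirements or two foods hit both targets exactly; no other combination can be cheaper.
carrots only: max(6/1, 279/9) = 31 servings → $12.40.
strawberries only: max(6/1, 279/88) = 6 servings → $5.40.
avocado only: max(6/3, 279/12) = 23.25 servings → $49.99.
banana only: max(6/2, 279/9) = 31 servings → $9.30.
carrots + strawberries with both tight: 3.152 servings and 2.848 servings → $3.82.
carrots + avocado: intersection lies outside the first quadrant.
carrots + banana: intersection lies outside the first quadrant.
strawberries + avocado with both tight: 3.036 servings and 0.9881 servings → $4.86.
strawberries + banana with both tight: 3.018 servings and 1.491 servings → $3.16.
avocado + banana: intersection lies outside the first quadrant.
Cheapest feasible corner: $3.16.

$3.16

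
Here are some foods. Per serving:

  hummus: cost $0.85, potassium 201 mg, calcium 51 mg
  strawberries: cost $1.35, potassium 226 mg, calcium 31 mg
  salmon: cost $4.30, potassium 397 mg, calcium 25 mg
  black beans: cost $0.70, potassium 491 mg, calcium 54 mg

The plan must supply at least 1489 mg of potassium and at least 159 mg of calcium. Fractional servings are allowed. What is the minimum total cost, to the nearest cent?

hummus only: max(1489/201, 159/51) = 7.408 servings → $6.30.
strawberries only: max(1489/226, 159/31) = 6.588 servings → $8.89.
salmon only: max(1489/397, 159/25) = 6.36 servings → $27.35.
black beans only: max(1489/491, 159/54) = 3.033 servings → $2.12.
hummus + strawberries: the both-tight solution has a negative serving — not a feasible corner.
hummus + salmon with both tight: 1.701 servings and 2.889 servings → $13.87.
hummus + black beans: the both-tight solution has a negative serving — not a feasible corner.
strawberries + salmon with both tight: 3.89 servings and 1.536 servings → $11.86.
strawberries + black beans: the both-tight solution has a negative serving — not a feasible corner.
salmon + black beans with both tight: 0.255 servings and 2.826 servings → $3.08.
So the least-cost plan costs $2.12.

$2.12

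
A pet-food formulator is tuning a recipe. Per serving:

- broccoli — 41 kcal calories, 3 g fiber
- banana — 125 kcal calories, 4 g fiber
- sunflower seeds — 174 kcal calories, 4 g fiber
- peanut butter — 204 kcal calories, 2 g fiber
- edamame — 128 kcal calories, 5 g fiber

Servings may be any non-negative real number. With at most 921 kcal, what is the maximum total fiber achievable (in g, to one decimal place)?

Fiber per kcal: broccoli 0.07317, edamame 0.03906, banana 0.032, sunflower seeds 0.02299, peanut butter 0.009804.
With no serving limits, spend the whole calories allowance on broccoli: 921 kcal / 41 kcal × 3 g = 67.4 g.

67.4 g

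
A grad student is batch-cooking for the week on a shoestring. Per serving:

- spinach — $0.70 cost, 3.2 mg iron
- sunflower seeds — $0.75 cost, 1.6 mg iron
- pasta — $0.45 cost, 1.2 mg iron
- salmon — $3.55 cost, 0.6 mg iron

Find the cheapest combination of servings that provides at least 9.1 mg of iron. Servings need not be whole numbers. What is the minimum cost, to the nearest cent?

Cost per mg of iron: spinach $0.2188, pasta $0.3750, sunflower seeds $0.4688, salmon $5.9167.
With no serving limits, use only spinach: 9.1 mg / 3.2 mg = 2.844 servings × $0.70 = $1.99.

$1.99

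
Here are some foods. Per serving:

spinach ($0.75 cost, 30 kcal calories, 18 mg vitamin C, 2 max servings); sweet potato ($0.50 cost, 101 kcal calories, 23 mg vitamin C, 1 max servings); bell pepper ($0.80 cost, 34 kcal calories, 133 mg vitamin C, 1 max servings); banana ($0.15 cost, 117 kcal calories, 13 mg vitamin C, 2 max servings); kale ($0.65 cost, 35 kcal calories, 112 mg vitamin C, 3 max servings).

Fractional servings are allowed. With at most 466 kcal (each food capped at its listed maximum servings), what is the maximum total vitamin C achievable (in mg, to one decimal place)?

546.4 mg

Vitamin C per kcal: bell pepper 3.912, kale 3.2, spinach 0.6, sweet potato 0.2277, banana 0.1111.
Take 1 serving of bell pepper: uses 34 kcal, +133.0 mg vitamin C (running total 133.0 mg).
Take 3 servings of kale: uses 105 kcal, +336.0 mg vitamin C (running total 469.0 mg).
Take 2 servings of spinach: uses 60 kcal, +36.0 mg vitamin C (running total 505.0 mg).
Take 1 serving of sweet potato: uses 101 kcal, +23.0 mg vitamin C (running total 528.0 mg).
Take 1.419 servings of banana: uses 166 kcal, +18.4 mg vitamin C (running total 546.4 mg).
Greedy by best ratio exhausts the calories allowance optimally: 546.4 mg.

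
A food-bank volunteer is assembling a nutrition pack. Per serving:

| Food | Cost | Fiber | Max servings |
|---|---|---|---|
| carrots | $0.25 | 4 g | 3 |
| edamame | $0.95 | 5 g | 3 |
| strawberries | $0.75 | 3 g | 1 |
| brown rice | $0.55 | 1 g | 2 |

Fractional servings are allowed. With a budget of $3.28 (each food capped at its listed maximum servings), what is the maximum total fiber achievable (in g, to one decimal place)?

25.3 g

Fiber per dollar: carrots 16, edamame 5.263, strawberries 4, brown rice 1.818.
Take 3 servings of carrots: spends $0.75, +12.0 g fiber (running total 12.0 g).
Take 2.663 servings of edamame: spends $2.53, +13.3 g fiber (running total 25.3 g).
Greedy by best ratio exhausts the cost allowance optimally: 25.3 g.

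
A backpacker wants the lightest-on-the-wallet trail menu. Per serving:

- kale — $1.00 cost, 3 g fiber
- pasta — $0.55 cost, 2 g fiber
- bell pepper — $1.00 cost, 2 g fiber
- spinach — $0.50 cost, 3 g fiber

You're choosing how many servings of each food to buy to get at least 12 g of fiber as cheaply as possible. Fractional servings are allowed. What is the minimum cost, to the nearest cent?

$2.00

Cost per g of fiber: spinach $0.1667, pasta $0.2750, kale $0.3333, bell pepper $0.5000.
With no serving limits, use only spinach: 12 g / 3 g = 4 servings × $0.50 = $2.00.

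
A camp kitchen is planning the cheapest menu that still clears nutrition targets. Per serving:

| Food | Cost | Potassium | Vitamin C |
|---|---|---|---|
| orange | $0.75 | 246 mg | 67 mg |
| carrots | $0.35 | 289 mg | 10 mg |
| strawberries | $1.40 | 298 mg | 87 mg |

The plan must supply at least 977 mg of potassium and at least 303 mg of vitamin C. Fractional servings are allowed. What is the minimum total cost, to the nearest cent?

Check every corner: each single food scaled to meet both minima, and each pair solved so both constraints bind.
orange only: max(977/246, 303/67) = 4.522 servings → $3.39.
carrots only: max(977/289, 303/10) = 30.3 servings → $10.61.
strawberries only: max(977/298, 303/87) = 3.483 servings → $4.88.
orange + carrots: the both-tight solution has a negative serving — not a feasible corner.
orange + strawberries: the both-tight solution has a negative serving — not a feasible corner.
carrots + strawberries with both targets exact would need a negative amount; discard.
Cheapest feasible corner: $3.39.

$3.39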